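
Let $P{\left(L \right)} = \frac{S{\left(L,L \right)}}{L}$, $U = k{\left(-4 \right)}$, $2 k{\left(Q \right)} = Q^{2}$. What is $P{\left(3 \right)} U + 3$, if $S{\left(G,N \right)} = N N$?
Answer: $27$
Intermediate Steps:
$S{\left(G,N \right)} = N^{2}$
$k{\left(Q \right)} = \frac{Q^{2}}{2}$
$U = 8$ ($U = \frac{\left(-4\right)^{2}}{2} = \frac{1}{2} \cdot 16 = 8$)
$P{\left(L \right)} = L$ ($P{\left(L \right)} = \frac{L^{2}}{L} = L$)
$P{\left(3 \right)} U + 3 = 3 \cdot 8 + 3 = 24 + 3 = 27$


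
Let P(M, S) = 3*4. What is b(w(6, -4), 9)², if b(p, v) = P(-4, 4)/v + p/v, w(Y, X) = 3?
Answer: 25/9 ≈ 2.7778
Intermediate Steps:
P(M, S) = 12
b(p, v) = 12/v + p/v
b(w(6, -4), 9)² = ((12 + 3)/9)² = ((⅑)*15)² = (5/3)² = 25/9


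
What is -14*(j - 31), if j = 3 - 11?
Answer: 546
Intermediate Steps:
j = -8
-14*(j - 31) = -14*(-8 - 31) = -14*(-39) = 546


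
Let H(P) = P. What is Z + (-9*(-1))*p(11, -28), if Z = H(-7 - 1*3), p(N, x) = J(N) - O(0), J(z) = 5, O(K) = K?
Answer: 35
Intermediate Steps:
p(N, x) = 5 (p(N, x) = 5 - 1*0 = 5 + 0 = 5)
Z = -10 (Z = -7 - 1*3 = -7 - 3 = -10)
Z + (-9*(-1))*p(11, -28) = -10 - 9*(-1)*5 = -10 + 9*5 = -10 + 45 = 35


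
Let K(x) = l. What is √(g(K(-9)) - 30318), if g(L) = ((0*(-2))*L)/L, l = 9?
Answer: I*√30318 ≈ 174.12*I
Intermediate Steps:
K(x) = 9
g(L) = 0 (g(L) = (0*L)/L = 0/L = 0)
√(g(K(-9)) - 30318) = √(0 - 30318) = √(-30318) = I*√30318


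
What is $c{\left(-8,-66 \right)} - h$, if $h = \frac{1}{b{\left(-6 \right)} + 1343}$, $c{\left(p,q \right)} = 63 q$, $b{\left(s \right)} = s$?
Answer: $- \frac{5559247}{1337} \approx -4158.0$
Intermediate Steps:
$h = \frac{1}{1337}$ ($h = \frac{1}{-6 + 1343} = \frac{1}{1337} \approx 0.00074794$)
$c{\left(-8,-66 \right)} - h = 63 \left(-66\right) - \frac{1}{1337} = -4158 - \frac{1}{1337} = - \frac{5559247}{1337}$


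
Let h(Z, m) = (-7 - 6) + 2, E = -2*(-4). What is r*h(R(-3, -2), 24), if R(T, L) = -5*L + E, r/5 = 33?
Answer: -1815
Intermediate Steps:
r = 165 (r = 5*33 = 165)
E = 8
R(T, L) = 8 - 5*L (R(T, L) = -5*L + 8 = 8 - 5*L)
h(Z, m) = -11 (h(Z, m) = -13 + 2 = -11)
r*h(R(-3, -2), 24) = 165*(-11) = -1815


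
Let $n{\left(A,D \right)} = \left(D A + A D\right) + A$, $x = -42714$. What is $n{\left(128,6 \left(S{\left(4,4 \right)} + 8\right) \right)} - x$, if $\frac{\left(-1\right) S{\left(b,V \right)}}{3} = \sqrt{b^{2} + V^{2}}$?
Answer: $55130 - 18432 \sqrt{2} \approx 29063.0$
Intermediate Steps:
$S{\left(b,V \right)} = - 3 \sqrt{V^{2} + b^{2}}$ ($S{\left(b,V \right)} = - 3 \sqrt{b^{2} + V^{2}} = - 3 \sqrt{V^{2} + b^{2}}$)
$n{\left(A,D \right)} = A + 2 A D$ ($n{\left(A,D \right)} = \left(A D + A D\right) + A = 2 A D + A = A + 2 A D$)
$n{\left(128,6 \left(S{\left(4,4 \right)} + 8\right) \right)} - x = 128 \left(1 + 2 \cdot 6 \left(- 3 \sqrt{4^{2} + 4^{2}} + 8\right)\right) - -42714 = 128 \left(1 + 2 \cdot 6 \left(- 3 \sqrt{16 + 16} + 8\right)\right) + 42714 = 128 \left(1 + 2 \cdot 6 \left(- 3 \sqrt{32} + 8\right)\right) + 42714 = 128 \left(1 + 2 \cdot 6 \left(- 3 \cdot 4 \sqrt{2} + 8\right)\right) + 42714 = 128 \left(1 + 2 \cdot 6 \left(- 12 \sqrt{2} + 8\right)\right) + 42714 = 128 \left(1 + 2 \cdot 6 \left(8 - 12 \sqrt{2}\right)\right) + 42714 = 128 \left(1 + 2 \left(48 - 72 \sqrt{2}\right)\right) + 42714 = 128 \left(1 + \left(96 - 144 \sqrt{2}\right)\right) + 42714 = 128 \left(97 - 144 \sqrt{2}\right) + 42714 = \left(12416 - 18432 \sqrt{2}\right) + 42714 = 55130 - 18432 \sqrt{2}$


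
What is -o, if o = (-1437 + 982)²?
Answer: -207025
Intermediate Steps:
o = 207025 (o = (-455)² = 207025)
-o = -1*207025 = -207025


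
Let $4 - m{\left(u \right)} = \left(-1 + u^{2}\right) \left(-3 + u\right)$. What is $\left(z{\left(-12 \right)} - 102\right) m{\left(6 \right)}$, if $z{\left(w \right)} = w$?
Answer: $11514$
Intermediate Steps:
$m{\left(u \right)} = 4 - \left(-1 + u^{2}\right) \left(-3 + u\right)$
$\left(z{\left(-12 \right)} - 102\right) m{\left(6 \right)} = \left(-12 - 102\right) \left(1 + 6 - 6^{3} + 3 \cdot 6^{2}\right) = - 114 \left(1 + 6 - 216 + 3 \cdot 36\right) = - 114 \left(1 + 6 - 216 + 108\right) = \left(-114\right) \left(-101\right) = 11514$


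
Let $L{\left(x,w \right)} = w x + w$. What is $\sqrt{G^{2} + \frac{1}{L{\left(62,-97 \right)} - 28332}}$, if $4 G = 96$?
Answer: $\frac{\sqrt{75924492109}}{11481} \approx 24.0$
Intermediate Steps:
$L{\left(x,w \right)} = w + w x$
$G = 24$ ($G = \frac{1}{4} \cdot 96 = 24$)
$\sqrt{G^{2} + \frac{1}{L{\left(62,-97 \right)} - 28332}} = \sqrt{24^{2} + \frac{1}{- 97 \left(1 + 62\right) - 28332}} = \sqrt{576 + \frac{1}{\left(-97\right) 63 - 28332}} = \sqrt{576 + \frac{1}{-6111 - 28332}} = \sqrt{576 + \frac{1}{-34443}} = \sqrt{576 - \frac{1}{34443}} = \sqrt{\frac{19839167}{34443}} = \frac{\sqrt{75924492109}}{11481}$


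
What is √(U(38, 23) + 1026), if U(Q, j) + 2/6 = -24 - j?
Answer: 2*√2202/3 ≈ 31.284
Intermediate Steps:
U(Q, j) = -73/3 - j (U(Q, j) = -⅓ + (-24 - j) = -73/3 - j)
√(U(38, 23) + 1026) = √((-73/3 - 1*23) + 1026) = √((-73/3 - 23) + 1026) = √(-142/3 + 1026) = √(2936/3) = 2*√2202/3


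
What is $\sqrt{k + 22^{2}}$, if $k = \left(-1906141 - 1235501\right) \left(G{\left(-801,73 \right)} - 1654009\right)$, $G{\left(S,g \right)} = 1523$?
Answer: $4 \sqrt{324469963906} \approx 2.2785 \cdot 10^{6}$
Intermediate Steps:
$k = 5191519422012$ ($k = \left(-1906141 - 1235501\right) \left(1523 - 1654009\right) = \left(-3141642\right) \left(-1652486\right) = 5191519422012$)
$\sqrt{k + 22^{2}} = \sqrt{5191519422012 + 22^{2}} = \sqrt{5191519422012 + 484} = \sqrt{5191519422496} = 4 \sqrt{324469963906}$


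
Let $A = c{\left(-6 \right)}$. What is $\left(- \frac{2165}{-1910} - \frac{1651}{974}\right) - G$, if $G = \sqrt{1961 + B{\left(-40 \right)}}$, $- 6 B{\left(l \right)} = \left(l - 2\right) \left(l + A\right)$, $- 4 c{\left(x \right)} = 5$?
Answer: $- \frac{52235}{93017} - \frac{\sqrt{6689}}{2} \approx -41.455$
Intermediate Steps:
$c{\left(x \right)} = - \frac{5}{4}$ ($c{\left(x \right)} = \left(- \frac{1}{4}\right) 5 = - \frac{5}{4}$)
$A = - \frac{5}{4} \approx -1.25$
$B{\left(l \right)} = - \frac{\left(-2 + l\right) \left(- \frac{5}{4} + l\right)}{6}$ ($B{\left(l \right)} = - \frac{\left(l - 2\right) \left(l - \frac{5}{4}\right)}{6} = - \frac{\left(-2 + l\right) \left(- \frac{5}{4} + l\right)}{6}$)
$G = \frac{\sqrt{6689}}{2}$ ($G = \sqrt{1961 - \left(\frac{265}{12} + \frac{800}{3}\right)} = \sqrt{1961 - \frac{1155}{4}} = \sqrt{\frac{6689}{4}} = \frac{\sqrt{6689}}{2} \approx 40.893$)
$\left(- \frac{2165}{-1910} - \frac{1651}{974}\right) - G = \left(- \frac{2165}{-1910} - \frac{1651}{974}\right) - \frac{\sqrt{6689}}{2} = \left(\left(-2165\right) \left(- \frac{1}{1910}\right) - \frac{1651}{974}\right) - \frac{\sqrt{6689}}{2} = \left(\frac{433}{382} - \frac{1651}{974}\right) - \frac{\sqrt{6689}}{2} = - \frac{52235}{93017} - \frac{\sqrt{6689}}{2}$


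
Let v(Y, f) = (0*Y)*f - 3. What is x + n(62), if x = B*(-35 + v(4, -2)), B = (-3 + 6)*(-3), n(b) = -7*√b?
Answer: 342 - 7*√62 ≈ 286.88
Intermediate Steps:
B = -9 (B = 3*(-3) = -9)
v(Y, f) = -3 (v(Y, f) = 0*f - 3 = 0 - 3 = -3)
x = 342 (x = -9*(-35 - 3) = -9*(-38) = 342)
x + n(62) = 342 - 7*√62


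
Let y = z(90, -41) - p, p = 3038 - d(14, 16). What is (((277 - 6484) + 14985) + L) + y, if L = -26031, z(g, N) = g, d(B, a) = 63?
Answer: -20138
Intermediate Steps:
p = 2975 (p = 3038 - 1*63 = 3038 - 63 = 2975)
y = -2885 (y = 90 - 1*2975 = 90 - 2975 = -2885)
(((277 - 6484) + 14985) + L) + y = (((277 - 6484) + 14985) - 26031) - 2885 = ((-6207 + 14985) - 26031) - 2885 = (8778 - 26031) - 2885 = -17253 - 2885 = -20138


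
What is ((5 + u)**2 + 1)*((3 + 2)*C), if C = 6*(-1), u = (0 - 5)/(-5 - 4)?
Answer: -25810/27 ≈ -955.93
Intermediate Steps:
u = 5/9 (u = -5/(-9) = -5*(-1/9) = 5/9 ≈ 0.55556)
C = -6
((5 + u)**2 + 1)*((3 + 2)*C) = ((5 + 5/9)**2 + 1)*((3 + 2)*(-6)) = ((50/9)**2 + 1)*(5*(-6)) = (2500/81 + 1)*(-30) = (2581/81)*(-30) = -25810/27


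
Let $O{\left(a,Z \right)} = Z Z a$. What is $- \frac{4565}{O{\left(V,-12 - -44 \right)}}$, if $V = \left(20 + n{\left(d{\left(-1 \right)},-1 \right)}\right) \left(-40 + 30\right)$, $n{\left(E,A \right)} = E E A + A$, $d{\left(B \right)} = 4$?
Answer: $\frac{913}{6144} \approx 0.1486$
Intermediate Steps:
$n{\left(E,A \right)} = A + A E^{2}$ ($n{\left(E,A \right)} = E^{2} A + A = A E^{2} + A = A + A E^{2}$)
$V = -30$ ($V = \left(20 - \left(1 + 4^{2}\right)\right) \left(-40 + 30\right) = \left(20 - \left(1 + 16\right)\right) \left(-10\right) = \left(20 - 17\right) \left(-10\right) = 3 \left(-10\right) = -30$)
$O{\left(a,Z \right)} = a Z^{2}$
$- \frac{4565}{O{\left(V,-12 - -44 \right)}} = - \frac{4565}{\left(-30\right) \left(-12 - -44\right)^{2}} = - \frac{4565}{\left(-30\right) \left(-12 + 44\right)^{2}} = - \frac{4565}{\left(-30\right) 32^{2}} = - \frac{4565}{\left(-30\right) 1024} = - \frac{4565}{-30720} = \left(-4565\right) \left(- \frac{1}{30720}\right) = \frac{913}{6144}$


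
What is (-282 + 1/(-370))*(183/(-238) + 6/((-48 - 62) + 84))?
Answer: 322726713/1144780 ≈ 281.91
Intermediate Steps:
(-282 + 1/(-370))*(183/(-238) + 6/((-48 - 62) + 84)) = (-282 - 1/370)*(183*(-1/238) + 6/(-110 + 84)) = -104341*(-183/238 + 6/(-26))/370 = -104341*(-183/238 + 6*(-1/26))/370 = -104341*(-183/238 - 3/13)/370 = -104341/370*(-3093/3094) = 322726713/1144780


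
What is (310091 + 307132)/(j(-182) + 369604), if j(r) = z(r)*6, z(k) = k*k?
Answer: 617223/568348 ≈ 1.0860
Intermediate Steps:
z(k) = k²
j(r) = 6*r² (j(r) = r²*6 = 6*r²)
(310091 + 307132)/(j(-182) + 369604) = (310091 + 307132)/(6*(-182)² + 369604) = 617223/(6*33124 + 369604) = 617223/(198744 + 369604) = 617223/568348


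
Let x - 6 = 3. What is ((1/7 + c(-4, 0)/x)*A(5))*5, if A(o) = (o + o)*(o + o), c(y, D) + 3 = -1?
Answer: -9500/63 ≈ -150.79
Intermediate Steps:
x = 9 (x = 6 + 3 = 9)
c(y, D) = -4 (c(y, D) = -3 - 1 = -4)
A(o) = 4*o**2 (A(o) = (2*o)*(2*o) = 4*o**2)
((1/7 + c(-4, 0)/x)*A(5))*5 = ((1/7 - 4/9)*(4*5**2))*5 = ((1*(1/7) - 4*1/9)*(4*25))*5 = ((1/7 - 4/9)*100)*5 = -19/63*100*5 = -1900/63*5 = -9500/63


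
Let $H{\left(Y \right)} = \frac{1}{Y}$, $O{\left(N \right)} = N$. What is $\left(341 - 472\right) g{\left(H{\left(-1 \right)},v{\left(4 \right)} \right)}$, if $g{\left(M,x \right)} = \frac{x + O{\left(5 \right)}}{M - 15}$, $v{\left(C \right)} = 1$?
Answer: $\frac{393}{8} \approx 49.125$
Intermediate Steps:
$g{\left(M,x \right)} = \frac{5 + x}{-15 + M}$ ($g{\left(M,x \right)} = \frac{x + 5}{M - 15} = \frac{5 + x}{-15 + M}$)
$\left(341 - 472\right) g{\left(H{\left(-1 \right)},v{\left(4 \right)} \right)} = \left(341 - 472\right) \frac{5 + 1}{-15 + \frac{1}{-1}} = - 131 \frac{1}{-15 - 1} \cdot 6 = - 131 \frac{1}{-16} \cdot 6 = - 131 \left(\left(- \frac{1}{16}\right) 6\right) = \left(-131\right) \left(- \frac{3}{8}\right) = \frac{393}{8}$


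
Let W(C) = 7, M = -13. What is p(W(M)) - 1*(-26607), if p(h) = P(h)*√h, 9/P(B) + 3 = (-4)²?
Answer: 26607 + 9*√7/13 ≈ 26609.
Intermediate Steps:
P(B) = 9/13 (P(B) = 9/(-3 + (-4)²) = 9/(-3 + 16) = 9/13)
p(h) = 9*√h/13
p(W(M)) - 1*(-26607) = 9*√7/13 - 1*(-26607) = 9*√7/13 + 26607 = 26607 + 9*√7/13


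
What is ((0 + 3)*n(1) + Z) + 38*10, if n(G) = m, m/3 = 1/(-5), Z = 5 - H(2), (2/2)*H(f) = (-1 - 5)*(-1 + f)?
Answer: 1946/5 ≈ 389.20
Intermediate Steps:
H(f) = 6 - 6*f (H(f) = (-1 - 5)*(-1 + f) = -6*(-1 + f) = 6 - 6*f)
Z = 11 (Z = 5 - (6 - 6*2) = 5 - (6 - 12) = 5 - 1*(-6) = 5 + 6 = 11)
m = -3/5 (m = 3/(-5) = 3*(-1/5) = -3/5 ≈ -0.60000)
n(G) = -3/5
((0 + 3)*n(1) + Z) + 38*10 = ((0 + 3)*(-3/5) + 11) + 38*10 = (3*(-3/5) + 11) + 380 = (-9/5 + 11) + 380 = 46/5 + 380 = 1946/5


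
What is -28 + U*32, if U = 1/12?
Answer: -76/3 ≈ -25.333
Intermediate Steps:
U = 1/12 ≈ 0.083333
-28 + U*32 = -28 + (1/12)*32 = -28 + 8/3 = -76/3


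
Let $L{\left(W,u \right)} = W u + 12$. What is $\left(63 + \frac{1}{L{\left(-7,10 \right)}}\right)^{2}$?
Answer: $\frac{13344409}{3364} \approx 3966.8$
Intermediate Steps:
$L{\left(W,u \right)} = 12 + W u$
$\left(63 + \frac{1}{L{\left(-7,10 \right)}}\right)^{2} = \left(63 + \frac{1}{12 - 70}\right)^{2} = \left(63 + \frac{1}{-58}\right)^{2} = \left(63 - \frac{1}{58}\right)^{2} = \left(\frac{3653}{58}\right)^{2} = \frac{13344409}{3364}$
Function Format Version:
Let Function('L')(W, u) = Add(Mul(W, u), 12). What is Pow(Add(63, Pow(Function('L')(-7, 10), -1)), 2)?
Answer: Rational(13344409, 3364) ≈ 3966.8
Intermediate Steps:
Function('L')(W, u) = Add(12, Mul(W, u))
Pow(Add(63, Pow(Function('L')(-7, 10), -1)), 2) = Pow(Add(63, Pow(Add(12, Mul(-7, 10)), -1)), 2) = Pow(Add(63, Pow(Add(12, -70), -1)), 2) = Pow(Add(63, Pow(-58, -1)), 2) = Pow(Add(63, Rational(-1, 58)), 2) = Pow(Rational(3653, 58), 2) = Rational(13344409, 3364)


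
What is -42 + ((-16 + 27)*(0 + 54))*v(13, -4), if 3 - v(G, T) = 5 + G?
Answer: -8952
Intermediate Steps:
v(G, T) = -2 - G (v(G, T) = 3 - (5 + G) = 3 + (-5 - G) = -2 - G)
-42 + ((-16 + 27)*(0 + 54))*v(13, -4) = -42 + ((-16 + 27)*(0 + 54))*(-2 - 1*13) = -42 + (11*54)*(-2 - 13) = -42 + 594*(-15) = -42 - 8910 = -8952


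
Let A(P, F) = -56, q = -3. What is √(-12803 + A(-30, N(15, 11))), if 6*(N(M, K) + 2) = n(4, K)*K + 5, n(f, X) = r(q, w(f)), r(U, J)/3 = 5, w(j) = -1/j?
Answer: I*√12859 ≈ 113.4*I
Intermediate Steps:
r(U, J) = 15 (r(U, J) = 3*5 = 15)
n(f, X) = 15
N(M, K) = -7/6 + 5*K/2 (N(M, K) = -2 + (15*K + 5)/6 = -2 + (5 + 15*K)/6 = -2 + (⅚ + 5*K/2) = -7/6 + 5*K/2)
√(-12803 + A(-30, N(15, 11))) = √(-12803 - 56) = √(-12859) = I*√12859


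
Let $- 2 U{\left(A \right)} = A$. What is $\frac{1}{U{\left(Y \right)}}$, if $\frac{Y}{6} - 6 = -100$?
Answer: $\frac{1}{282} \approx 0.0035461$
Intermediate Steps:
$Y = -564$ ($Y = 36 + 6 \left(-100\right) = 36 - 600 = -564$)
$U{\left(A \right)} = - \frac{A}{2}$
$\frac{1}{U{\left(Y \right)}} = \frac{1}{\left(- \frac{1}{2}\right) \left(-564\right)} = \frac{1}{282}$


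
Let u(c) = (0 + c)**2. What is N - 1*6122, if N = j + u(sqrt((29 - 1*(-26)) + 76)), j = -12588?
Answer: -18579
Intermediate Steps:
u(c) = c**2
N = -12457 (N = -12588 + (sqrt((29 - 1*(-26)) + 76))**2 = -12588 + (sqrt((29 + 26) + 76))**2 = -12588 + (sqrt(55 + 76))**2 = -12588 + (sqrt(131))**2 = -12588 + 131 = -12457)
N - 1*6122 = -12457 - 1*6122 = -12457 - 6122 = -18579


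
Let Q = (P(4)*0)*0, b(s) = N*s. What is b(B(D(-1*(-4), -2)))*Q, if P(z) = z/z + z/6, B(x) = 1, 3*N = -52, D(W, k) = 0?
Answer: 0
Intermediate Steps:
N = -52/3 (N = (⅓)*(-52) = -52/3 ≈ -17.333)
P(z) = 1 + z/6 (P(z) = 1 + z*(⅙) = 1 + z/6)
b(s) = -52*s/3
Q = 0 (Q = ((1 + (⅙)*4)*0)*0 = ((1 + ⅔)*0)*0 = ((5/3)*0)*0 = 0*0 = 0)
b(B(D(-1*(-4), -2)))*Q = -52/3*1*0 = -52/3*0 = 0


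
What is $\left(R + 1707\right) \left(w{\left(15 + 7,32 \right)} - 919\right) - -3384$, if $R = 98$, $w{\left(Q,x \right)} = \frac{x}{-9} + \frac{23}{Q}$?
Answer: $- \frac{328668463}{198} \approx -1.6599 \cdot 10^{6}$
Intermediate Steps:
$w{\left(Q,x \right)} = \frac{23}{Q} - \frac{x}{9}$ ($w{\left(Q,x \right)} = x \left(- \frac{1}{9}\right) + \frac{23}{Q} = - \frac{x}{9} + \frac{23}{Q} = \frac{23}{Q} - \frac{x}{9}$)
$\left(R + 1707\right) \left(w{\left(15 + 7,32 \right)} - 919\right) - -3384 = \left(98 + 1707\right) \left(\left(\frac{23}{15 + 7} - \frac{32}{9}\right) - 919\right) - -3384 = 1805 \left(\left(\frac{23}{22} - \frac{32}{9}\right) - 919\right) + 3384 = 1805 \left(- \frac{497}{198} - 919\right) + 3384 = 1805 \left(- \frac{182459}{198}\right) + 3384 = - \frac{329338495}{198} + 3384 = - \frac{328668463}{198}$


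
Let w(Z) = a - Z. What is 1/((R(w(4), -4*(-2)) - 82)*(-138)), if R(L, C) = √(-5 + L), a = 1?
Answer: 41/464508 + I*√2/464508 ≈ 8.8265e-5 + 3.0445e-6*I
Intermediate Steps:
w(Z) = 1 - Z
1/((R(w(4), -4*(-2)) - 82)*(-138)) = 1/((√(-5 + (1 - 1*4)) - 82)*(-138)) = 1/((√(-5 + (1 - 4)) - 82)*(-138)) = 1/((√(-5 - 3) - 82)*(-138)) = 1/((√(-8) - 82)*(-138)) = 1/((2*I*√2 - 82)*(-138)) = 1/((-82 + 2*I*√2)*(-138)) = 1/(11316 - 276*I*√2)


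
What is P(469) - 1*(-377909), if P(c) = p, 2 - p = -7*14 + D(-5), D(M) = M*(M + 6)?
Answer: 378014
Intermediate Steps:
D(M) = M*(6 + M)
p = 105 (p = 2 - (-7*14 - 5*(6 - 5)) = 2 - (-98 - 5*1) = 2 - (-98 - 5) = 2 - 1*(-103) = 2 + 103 = 105)
P(c) = 105
P(469) - 1*(-377909) = 105 - 1*(-377909) = 105 + 377909 = 378014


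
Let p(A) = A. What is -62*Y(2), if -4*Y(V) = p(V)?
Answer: 31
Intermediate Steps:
Y(V) = -V/4
-62*Y(2) = -(-31)*2/2 = -62*(-½) = 31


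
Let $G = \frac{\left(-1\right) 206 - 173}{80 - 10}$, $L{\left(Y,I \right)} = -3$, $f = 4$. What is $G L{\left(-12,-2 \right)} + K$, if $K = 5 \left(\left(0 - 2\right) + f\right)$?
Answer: $\frac{1837}{70} \approx 26.243$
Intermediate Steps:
$G = - \frac{379}{70}$ ($G = \frac{-206 - 173}{70} = \left(-379\right) \frac{1}{70} = - \frac{379}{70} \approx -5.4143$)
$K = 10$ ($K = 5 \left(\left(0 - 2\right) + 4\right) = 5 \left(-2 + 4\right) = 5 \cdot 2 = 10$)
$G L{\left(-12,-2 \right)} + K = \left(- \frac{379}{70}\right) \left(-3\right) + 10 = \frac{1137}{70} + 10 = \frac{1837}{70}$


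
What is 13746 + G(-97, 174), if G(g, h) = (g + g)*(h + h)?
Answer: -53766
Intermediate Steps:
G(g, h) = 4*g*h (G(g, h) = (2*g)*(2*h) = 4*g*h)
13746 + G(-97, 174) = 13746 + 4*(-97)*174 = 13746 - 67512 = -53766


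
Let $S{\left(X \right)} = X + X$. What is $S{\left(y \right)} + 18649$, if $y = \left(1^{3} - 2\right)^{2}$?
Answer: $18651$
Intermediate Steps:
$y = 1$ ($y = \left(1 - 2\right)^{2} = \left(-1\right)^{2} = 1$)
$S{\left(X \right)} = 2 X$
$S{\left(y \right)} + 18649 = 2 \cdot 1 + 18649 = 2 + 18649 = 18651$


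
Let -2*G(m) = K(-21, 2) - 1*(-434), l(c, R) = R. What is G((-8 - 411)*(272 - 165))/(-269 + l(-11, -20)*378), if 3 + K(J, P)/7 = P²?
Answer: 441/15658 ≈ 0.028165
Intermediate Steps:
K(J, P) = -21 + 7*P²
G(m) = -441/2 (G(m) = -((-21 + 7*2²) - 1*(-434))/2 = -((-21 + 7*4) + 434)/2 = -((-21 + 28) + 434)/2 = -(7 + 434)/2 = -½*441 = -441/2)
G((-8 - 411)*(272 - 165))/(-269 + l(-11, -20)*378) = -441/(2*(-269 - 20*378)) = -441/(2*(-269 - 7560)) = -441/2/(-7829) = -441/2*(-1/7829) = 441/15658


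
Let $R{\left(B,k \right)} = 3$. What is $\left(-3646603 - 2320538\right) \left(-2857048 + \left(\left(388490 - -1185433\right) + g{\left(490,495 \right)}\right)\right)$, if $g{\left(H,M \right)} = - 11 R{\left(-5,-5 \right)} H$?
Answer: $7753076465595$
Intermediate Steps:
$g{\left(H,M \right)} = - 33 H$ ($g{\left(H,M \right)} = \left(-11\right) 3 H = - 33 H$)
$\left(-3646603 - 2320538\right) \left(-2857048 + \left(\left(388490 - -1185433\right) + g{\left(490,495 \right)}\right)\right) = \left(-3646603 - 2320538\right) \left(-2857048 + \left(\left(388490 - -1185433\right) - 16170\right)\right) = - 5967141 \left(-2857048 + \left(\left(388490 + 1185433\right) - 16170\right)\right) = - 5967141 \left(-2857048 + \left(1573923 - 16170\right)\right) = - 5967141 \left(-2857048 + 1557753\right) = \left(-5967141\right) \left(-1299295\right) = 7753076465595$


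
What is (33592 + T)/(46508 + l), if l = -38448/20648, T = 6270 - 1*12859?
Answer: 783087/1348678 ≈ 0.58063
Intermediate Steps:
T = -6589 (T = 6270 - 12859 = -6589)
l = -54/29 (l = -38448*1/20648 = -54/29 ≈ -1.8621)
(33592 + T)/(46508 + l) = (33592 - 6589)/(46508 - 54/29) = 27003/(1348678/29) = 27003*(29/1348678) = 783087/1348678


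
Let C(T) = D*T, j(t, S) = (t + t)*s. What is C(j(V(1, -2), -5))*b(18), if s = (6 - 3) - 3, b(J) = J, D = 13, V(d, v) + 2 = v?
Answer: 0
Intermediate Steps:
V(d, v) = -2 + v
s = 0 (s = 3 - 3 = 0)
j(t, S) = 0 (j(t, S) = (t + t)*0 = (2*t)*0 = 0)
C(T) = 13*T
C(j(V(1, -2), -5))*b(18) = (13*0)*18 = 0*18 = 0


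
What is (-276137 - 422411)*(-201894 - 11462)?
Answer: 149039407088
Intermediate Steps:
(-276137 - 422411)*(-201894 - 11462) = -698548*(-213356) = 149039407088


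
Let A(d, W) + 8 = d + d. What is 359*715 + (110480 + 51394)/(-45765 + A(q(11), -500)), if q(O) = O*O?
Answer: 1298551429/5059 ≈ 2.5668e+5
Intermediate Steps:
q(O) = O²
A(d, W) = -8 + 2*d (A(d, W) = -8 + (d + d) = -8 + 2*d)
359*715 + (110480 + 51394)/(-45765 + A(q(11), -500)) = 359*715 + (110480 + 51394)/(-45765 + (-8 + 2*11²)) = 256685 + 161874/(-45765 + (-8 + 2*121)) = 256685 + 161874/(-45765 + (-8 + 242)) = 256685 + 161874/(-45765 + 234) = 256685 + 161874/(-45531) = 256685 + 161874*(-1/45531) = 256685 - 17986/5059 = 1298551429/5059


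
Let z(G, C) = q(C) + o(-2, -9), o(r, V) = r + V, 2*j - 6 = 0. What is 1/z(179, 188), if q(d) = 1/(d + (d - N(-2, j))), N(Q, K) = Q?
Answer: -378/4157 ≈ -0.090931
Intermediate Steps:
j = 3 (j = 3 + (½)*0 = 3 + 0 = 3)
o(r, V) = V + r
q(d) = 1/(2 + 2*d) (q(d) = 1/(d + (d - 1*(-2))) = 1/(d + (d + 2)) = 1/(d + (2 + d)) = 1/(2 + 2*d))
z(G, C) = -11 + 1/(2*(1 + C)) (z(G, C) = 1/(2*(1 + C)) + (-9 - 2) = 1/(2*(1 + C)) - 11 = -11 + 1/(2*(1 + C)))
1/z(179, 188) = 1/((-21 - 22*188)/(2*(1 + 188))) = 1/((½)*(-21 - 4136)/189) = 1/((½)*(1/189)*(-4157)) = 1/(-4157/378) = -378/4157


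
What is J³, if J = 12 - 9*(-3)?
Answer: 59319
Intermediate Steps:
J = 39 (J = 12 - 1*(-27) = 12 + 27 = 39)
J³ = 39³ = 59319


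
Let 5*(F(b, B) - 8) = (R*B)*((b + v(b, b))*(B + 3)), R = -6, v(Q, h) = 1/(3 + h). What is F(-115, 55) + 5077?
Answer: 12469497/28 ≈ 4.4534e+5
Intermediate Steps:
F(b, B) = 8 - 6*B*(3 + B)*(b + 1/(3 + b))/5 (F(b, B) = 8 + ((-6*B)*((b + 1/(3 + b))*(B + 3)))/5 = 8 + ((-6*B)*((b + 1/(3 + b))*(3 + B)))/5 = 8 + ((-6*B)*((3 + B)*(b + 1/(3 + b))))/5 = 8 + (-6*B*(3 + B)*(b + 1/(3 + b)))/5 = 8 - 6*B*(3 + B)*(b + 1/(3 + b))/5)
F(-115, 55) + 5077 = 2*(-9*55 - 3*55² + (3 - 115)*(20 - 9*55*(-115) - 3*(-115)*55²))/(5*(3 - 115)) + 5077 = (⅖)*(-495 - 3*3025 - 112*(20 + 56925 - 3*(-115)*3025))/(-112) + 5077 = (⅖)*(-1/112)*(-495 - 9075 - 112*(20 + 56925 + 1043625)) + 5077 = (⅖)*(-1/112)*(-495 - 9075 - 112*1100570) + 5077 = (⅖)*(-1/112)*(-495 - 9075 - 123263840) + 5077 = (⅖)*(-1/112)*(-123273410) + 5077 = 12327341/28 + 5077 = 12469497/28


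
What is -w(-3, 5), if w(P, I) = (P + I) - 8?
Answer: 6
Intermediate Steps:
w(P, I) = -8 + I + P (w(P, I) = (I + P) - 8 = -8 + I + P)
-w(-3, 5) = -(-8 + 5 - 3) = -1*(-6) = 6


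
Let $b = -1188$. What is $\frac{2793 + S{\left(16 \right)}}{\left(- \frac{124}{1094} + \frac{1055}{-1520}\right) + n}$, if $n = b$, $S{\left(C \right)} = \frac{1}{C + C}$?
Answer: $- \frac{928895161}{395368818} \approx -2.3494$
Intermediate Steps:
$S{\left(C \right)} = \frac{1}{2 C}$
$n = -1188$
$\frac{2793 + S{\left(16 \right)}}{\left(- \frac{124}{1094} + \frac{1055}{-1520}\right) + n} = \frac{2793 + \frac{1}{2 \cdot 16}}{\left(- \frac{124}{1094} + \frac{1055}{-1520}\right) - 1188} = \frac{2793 + \frac{1}{2} \cdot \frac{1}{16}}{\left(\left(-124\right) \frac{1}{1094} + 1055 \left(- \frac{1}{1520}\right)\right) - 1188} = \frac{2793 + \frac{1}{32}}{\left(- \frac{62}{547} - \frac{211}{304}\right) - 1188} = \frac{89377}{32 \left(- \frac{134265}{166288} - 1188\right)} = \frac{89377}{32 \left(- \frac{197684409}{166288}\right)} = \frac{89377}{32} \left(- \frac{166288}{197684409}\right) = - \frac{928895161}{395368818}$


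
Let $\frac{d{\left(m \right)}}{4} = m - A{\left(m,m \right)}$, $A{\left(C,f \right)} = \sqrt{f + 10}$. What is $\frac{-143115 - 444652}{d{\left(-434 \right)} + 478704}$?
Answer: $- \frac{35043256307}{28437309976} - \frac{587767 i \sqrt{106}}{28437309976} \approx -1.2323 - 0.0002128 i$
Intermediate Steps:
$A{\left(C,f \right)} = \sqrt{10 + f}$
$d{\left(m \right)} = - 4 \sqrt{10 + m} + 4 m$ ($d{\left(m \right)} = 4 \left(m - \sqrt{10 + m}\right) = - 4 \sqrt{10 + m} + 4 m$)
$\frac{-143115 - 444652}{d{\left(-434 \right)} + 478704} = \frac{-143115 - 444652}{\left(- 4 \sqrt{10 - 434} + 4 \left(-434\right)\right) + 478704} = - \frac{587767}{\left(- 4 \sqrt{-424} - 1736\right) + 478704} = - \frac{587767}{\left(- 4 \cdot 2 i \sqrt{106} - 1736\right) + 478704} = - \frac{587767}{\left(- 8 i \sqrt{106} - 1736\right) + 478704} = - \frac{587767}{\left(-1736 - 8 i \sqrt{106}\right) + 478704} = - \frac{587767}{476968 - 8 i \sqrt{106}}$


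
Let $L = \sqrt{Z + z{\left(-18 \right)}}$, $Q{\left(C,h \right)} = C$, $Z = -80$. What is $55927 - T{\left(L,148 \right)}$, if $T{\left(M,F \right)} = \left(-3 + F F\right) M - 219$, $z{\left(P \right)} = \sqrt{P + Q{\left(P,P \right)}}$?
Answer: $56146 - 21901 \sqrt{-80 + 6 i} \approx 48805.0 - 1.9603 \cdot 10^{5} i$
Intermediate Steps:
$z{\left(P \right)} = \sqrt{2} \sqrt{P}$ ($z{\left(P \right)} = \sqrt{P + P} = \sqrt{2 P} = \sqrt{2} \sqrt{P}$)
$L = \sqrt{-80 + 6 i}$ ($L = \sqrt{-80 + \sqrt{2} \sqrt{-18}} = \sqrt{-80 + \sqrt{2} \cdot 3 i \sqrt{2}} = \sqrt{-80 + 6 i} \approx 0.33517 + 8.9505 i$)
$T{\left(M,F \right)} = -219 + M \left(-3 + F^{2}\right)$ ($T{\left(M,F \right)} = \left(-3 + F^{2}\right) M - 219 = M \left(-3 + F^{2}\right) - 219 = -219 + M \left(-3 + F^{2}\right)$)
$55927 - T{\left(L,148 \right)} = 55927 - \left(-219 - 3 \sqrt{-80 + 6 i} + \sqrt{-80 + 6 i} 148^{2}\right) = 55927 - \left(-219 - 3 \sqrt{-80 + 6 i} + \sqrt{-80 + 6 i} 21904\right) = 55927 - \left(-219 - 3 \sqrt{-80 + 6 i} + 21904 \sqrt{-80 + 6 i}\right) = 55927 - \left(-219 + 21901 \sqrt{-80 + 6 i}\right) = 55927 + \left(219 - 21901 \sqrt{-80 + 6 i}\right) = 56146 - 21901 \sqrt{-80 + 6 i}$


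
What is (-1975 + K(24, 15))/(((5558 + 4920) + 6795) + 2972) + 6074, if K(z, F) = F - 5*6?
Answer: 24593228/4049 ≈ 6073.9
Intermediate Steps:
K(z, F) = -30 + F (K(z, F) = F - 30 = -30 + F)
(-1975 + K(24, 15))/(((5558 + 4920) + 6795) + 2972) + 6074 = (-1975 + (-30 + 15))/(((5558 + 4920) + 6795) + 2972) + 6074 = (-1975 - 15)/((10478 + 6795) + 2972) + 6074 = -1990/(17273 + 2972) + 6074 = -1990/20245 + 6074 = -1990*1/20245 + 6074 = -398/4049 + 6074 = 24593228/4049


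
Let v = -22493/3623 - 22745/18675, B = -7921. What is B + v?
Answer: -107286711887/13531905 ≈ -7928.4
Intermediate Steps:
v = -100492382/13531905 (v = -22493*1/3623 - 22745*1/18675 = -22493/3623 - 4549/3735 = -100492382/13531905 ≈ -7.4263)
B + v = -7921 - 100492382/13531905 = -107286711887/13531905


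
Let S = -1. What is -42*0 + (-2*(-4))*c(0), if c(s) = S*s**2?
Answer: 0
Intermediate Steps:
c(s) = -s**2
-42*0 + (-2*(-4))*c(0) = -42*0 + (-2*(-4))*(-1*0**2) = 0 + 8*(-1*0) = 0 + 8*0 = 0 + 0 = 0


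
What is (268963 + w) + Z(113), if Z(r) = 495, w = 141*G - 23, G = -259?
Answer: 232916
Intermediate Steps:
w = -36542 (w = 141*(-259) - 23 = -36519 - 23 = -36542)
(268963 + w) + Z(113) = (268963 - 36542) + 495 = 232421 + 495 = 232916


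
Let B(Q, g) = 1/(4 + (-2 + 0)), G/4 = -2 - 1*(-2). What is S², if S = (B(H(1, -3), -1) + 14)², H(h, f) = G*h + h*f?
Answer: 707281/16 ≈ 44205.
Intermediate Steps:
G = 0 (G = 4*(-2 - 1*(-2)) = 4*(-2 + 2) = 4*0 = 0)
H(h, f) = f*h (H(h, f) = 0*h + h*f = 0 + f*h = f*h)
B(Q, g) = ½ (B(Q, g) = 1/(4 - 2) = 1/2 = ½)
S = 841/4 (S = (½ + 14)² = (29/2)² = 841/4 ≈ 210.25)
S² = (841/4)² = 707281/16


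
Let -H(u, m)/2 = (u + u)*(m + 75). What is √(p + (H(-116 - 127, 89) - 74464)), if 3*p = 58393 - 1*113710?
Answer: √66505 ≈ 257.89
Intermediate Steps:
H(u, m) = -4*u*(75 + m) (H(u, m) = -2*(u + u)*(m + 75) = -2*2*u*(75 + m) = -4*u*(75 + m))
p = -18439 (p = (58393 - 1*113710)/3 = (58393 - 113710)/3 = (⅓)*(-55317) = -18439)
√(p + (H(-116 - 127, 89) - 74464)) = √(-18439 + (-4*(-116 - 127)*(75 + 89) - 74464)) = √(-18439 + (-4*(-243)*164 - 74464)) = √(-18439 + (159408 - 74464)) = √(-18439 + 84944) = √66505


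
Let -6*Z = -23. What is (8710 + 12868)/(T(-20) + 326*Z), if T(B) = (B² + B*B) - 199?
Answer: 32367/2776 ≈ 11.660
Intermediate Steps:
T(B) = -199 + 2*B² (T(B) = (B² + B²) - 199 = 2*B² - 199 = -199 + 2*B²)
Z = 23/6 (Z = -⅙*(-23) = 23/6 ≈ 3.8333)
(8710 + 12868)/(T(-20) + 326*Z) = (8710 + 12868)/((-199 + 2*(-20)²) + 326*(23/6)) = 21578/((-199 + 2*400) + 3749/3) = 21578/((-199 + 800) + 3749/3) = 21578/(601 + 3749/3) = 21578/(5552/3) = 21578*(3/5552) = 32367/2776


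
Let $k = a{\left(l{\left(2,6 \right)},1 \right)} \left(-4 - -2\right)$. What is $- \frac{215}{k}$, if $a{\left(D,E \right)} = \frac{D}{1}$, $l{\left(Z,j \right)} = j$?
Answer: $\frac{215}{12} \approx 17.917$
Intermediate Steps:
$a{\left(D,E \right)} = D$ ($a{\left(D,E \right)} = D 1 = D$)
$k = -12$ ($k = 6 \left(-4 - -2\right) = 6 \left(-4 + 2\right) = 6 \left(-2\right) = -12$)
$- \frac{215}{k} = - \frac{215}{-12} = \left(-215\right) \left(- \frac{1}{12}\right) = \frac{215}{12}$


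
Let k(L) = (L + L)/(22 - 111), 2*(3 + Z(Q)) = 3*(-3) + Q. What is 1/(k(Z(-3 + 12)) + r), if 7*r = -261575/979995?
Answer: 122107377/3575923 ≈ 34.147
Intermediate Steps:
Z(Q) = -15/2 + Q/2 (Z(Q) = -3 + (3*(-3) + Q)/2 = -3 + (-9 + Q)/2 = -3 + (-9/2 + Q/2) = -15/2 + Q/2)
k(L) = -2*L/89 (k(L) = (2*L)/(-89) = (2*L)*(-1/89) = -2*L/89)
r = -52315/1371993 (r = (-261575/979995)/7 = (-261575*1/979995)/7 = (1/7)*(-52315/195999) = -52315/1371993 ≈ -0.038131)
1/(k(Z(-3 + 12)) + r) = 1/(-2*(-15/2 + (-3 + 12)/2)/89 - 52315/1371993) = 1/(-2*(-15/2 + (1/2)*9)/89 - 52315/1371993) = 1/(-2*(-15/2 + 9/2)/89 - 52315/1371993) = 1/(-2/89*(-3) - 52315/1371993) = 1/(6/89 - 52315/1371993) = 1/(3575923/122107377) = 122107377/3575923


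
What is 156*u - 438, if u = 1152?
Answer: 179274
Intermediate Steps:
156*u - 438 = 156*1152 - 438 = 179712 - 438 = 179274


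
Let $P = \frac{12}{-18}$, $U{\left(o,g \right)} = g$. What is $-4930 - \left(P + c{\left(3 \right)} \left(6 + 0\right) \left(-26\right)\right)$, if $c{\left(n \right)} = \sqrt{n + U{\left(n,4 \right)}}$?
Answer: $- \frac{14788}{3} + 156 \sqrt{7} \approx -4516.6$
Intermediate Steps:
$c{\left(n \right)} = \sqrt{4 + n}$ ($c{\left(n \right)} = \sqrt{n + 4} = \sqrt{4 + n}$)
$P = - \frac{2}{3}$ ($P = 12 \left(- \frac{1}{18}\right) = - \frac{2}{3} \approx -0.66667$)
$-4930 - \left(P + c{\left(3 \right)} \left(6 + 0\right) \left(-26\right)\right) = -4930 - \left(- \frac{2}{3} + \sqrt{4 + 3} \left(6 + 0\right) \left(-26\right)\right) = -4930 - \left(- \frac{2}{3} + \sqrt{7} \cdot 6 \left(-26\right)\right) = -4930 - \left(- \frac{2}{3} + 6 \sqrt{7} \left(-26\right)\right) = -4930 - \left(- \frac{2}{3} - 156 \sqrt{7}\right) = -4930 + \left(\frac{2}{3} + 156 \sqrt{7}\right) = - \frac{14788}{3} + 156 \sqrt{7}$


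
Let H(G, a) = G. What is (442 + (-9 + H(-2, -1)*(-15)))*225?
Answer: 104175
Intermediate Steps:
(442 + (-9 + H(-2, -1)*(-15)))*225 = (442 + (-9 - 2*(-15)))*225 = (442 + (-9 + 30))*225 = (442 + 21)*225 = 463*225 = 104175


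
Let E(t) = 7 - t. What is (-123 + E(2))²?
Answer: 13924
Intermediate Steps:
(-123 + E(2))² = (-123 + (7 - 1*2))² = (-123 + (7 - 2))² = (-123 + 5)² = (-118)² = 13924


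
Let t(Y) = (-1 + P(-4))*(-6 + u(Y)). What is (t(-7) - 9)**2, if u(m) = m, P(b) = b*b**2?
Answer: 698896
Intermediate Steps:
P(b) = b**3
t(Y) = 390 - 65*Y (t(Y) = (-1 + (-4)**3)*(-6 + Y) = (-1 - 64)*(-6 + Y) = -65*(-6 + Y) = 390 - 65*Y)
(t(-7) - 9)**2 = ((390 - 65*(-7)) - 9)**2 = ((390 + 455) - 9)**2 = (845 - 9)**2 = 836**2 = 698896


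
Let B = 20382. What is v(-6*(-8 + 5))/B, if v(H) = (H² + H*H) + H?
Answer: 111/3397 ≈ 0.032676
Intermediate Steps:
v(H) = H + 2*H² (v(H) = (H² + H²) + H = 2*H² + H = H + 2*H²)
v(-6*(-8 + 5))/B = ((-6*(-8 + 5))*(1 + 2*(-6*(-8 + 5))))/20382 = ((-6*(-3))*(1 + 2*(-6*(-3))))*(1/20382) = (18*(1 + 2*18))*(1/20382) = (18*(1 + 36))*(1/20382) = (18*37)*(1/20382) = 666*(1/20382) = 111/3397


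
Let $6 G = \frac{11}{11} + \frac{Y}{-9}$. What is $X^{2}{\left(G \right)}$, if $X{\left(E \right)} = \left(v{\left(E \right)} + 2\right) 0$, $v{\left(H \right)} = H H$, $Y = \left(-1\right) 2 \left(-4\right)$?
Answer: $0$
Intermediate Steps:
$Y = 8$ ($Y = \left(-2\right) \left(-4\right) = 8$)
$v{\left(H \right)} = H^{2}$
$G = \frac{1}{54}$ ($G = \frac{\frac{11}{11} + \frac{8}{-9}}{6} = \frac{11 \cdot \frac{1}{11} + 8 \left(- \frac{1}{9}\right)}{6} = \frac{1 - \frac{8}{9}}{6} = \frac{1}{6} \cdot \frac{1}{9} = \frac{1}{54} \approx 0.018519$)
$X{\left(E \right)} = 0$ ($X{\left(E \right)} = \left(E^{2} + 2\right) 0 = \left(2 + E^{2}\right) 0 = 0$)
$X^{2}{\left(G \right)} = 0^{2} = 0$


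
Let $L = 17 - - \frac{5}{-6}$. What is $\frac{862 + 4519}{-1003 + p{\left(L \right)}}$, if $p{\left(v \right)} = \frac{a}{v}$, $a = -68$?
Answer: $- \frac{521957}{97699} \approx -5.3425$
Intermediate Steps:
$L = \frac{97}{6}$ ($L = 17 - \left(-5\right) \left(- \frac{1}{6}\right) = 17 - \frac{5}{6} = \frac{97}{6} \approx 16.167$)
$p{\left(v \right)} = - \frac{68}{v}$
$\frac{862 + 4519}{-1003 + p{\left(L \right)}} = \frac{862 + 4519}{-1003 - \frac{68}{\frac{97}{6}}} = \frac{5381}{-1003 - \frac{408}{97}} = \frac{5381}{- \frac{97699}{97}} = 5381 \left(- \frac{97}{97699}\right) = - \frac{521957}{97699}$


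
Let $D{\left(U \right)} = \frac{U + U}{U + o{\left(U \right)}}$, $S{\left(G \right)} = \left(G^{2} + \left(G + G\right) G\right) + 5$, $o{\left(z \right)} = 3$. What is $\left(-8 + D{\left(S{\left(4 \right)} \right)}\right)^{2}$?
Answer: $\frac{29241}{784} \approx 37.297$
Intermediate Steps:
$S{\left(G \right)} = 5 + 3 G^{2}$ ($S{\left(G \right)} = \left(G^{2} + 2 G G\right) + 5 = \left(G^{2} + 2 G^{2}\right) + 5 = 3 G^{2} + 5 = 5 + 3 G^{2}$)
$D{\left(U \right)} = \frac{2 U}{3 + U}$ ($D{\left(U \right)} = \frac{U + U}{U + 3} = \frac{2 U}{3 + U}$)
$\left(-8 + D{\left(S{\left(4 \right)} \right)}\right)^{2} = \left(-8 + \frac{2 \left(5 + 3 \cdot 4^{2}\right)}{3 + \left(5 + 3 \cdot 4^{2}\right)}\right)^{2} = \left(-8 + \frac{2 \left(5 + 3 \cdot 16\right)}{3 + \left(5 + 3 \cdot 16\right)}\right)^{2} = \left(-8 + \frac{2 \left(5 + 48\right)}{3 + \left(5 + 48\right)}\right)^{2} = \left(-8 + 2 \cdot 53 \frac{1}{3 + 53}\right)^{2} = \left(-8 + 2 \cdot 53 \cdot \frac{1}{56}\right)^{2} = \left(-8 + \frac{53}{28}\right)^{2} = \left(- \frac{171}{28}\right)^{2} = \frac{29241}{784}$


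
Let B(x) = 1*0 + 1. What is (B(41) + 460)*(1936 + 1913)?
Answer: 1774389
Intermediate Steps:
B(x) = 1 (B(x) = 0 + 1 = 1)
(B(41) + 460)*(1936 + 1913) = (1 + 460)*(1936 + 1913) = 461*3849 = 1774389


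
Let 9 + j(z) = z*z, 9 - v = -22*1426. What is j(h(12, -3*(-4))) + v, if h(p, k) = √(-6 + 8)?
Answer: 31374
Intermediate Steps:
h(p, k) = √2
v = 31381 (v = 9 - (-22)*1426 = 9 - 1*(-31372) = 9 + 31372 = 31381)
j(z) = -9 + z² (j(z) = -9 + z*z = -9 + z²)
j(h(12, -3*(-4))) + v = (-9 + (√2)²) + 31381 = (-9 + 2) + 31381 = -7 + 31381 = 31374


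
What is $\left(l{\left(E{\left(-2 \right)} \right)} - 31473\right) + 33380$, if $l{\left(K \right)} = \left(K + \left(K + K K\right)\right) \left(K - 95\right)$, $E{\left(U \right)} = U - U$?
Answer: $1907$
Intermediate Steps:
$E{\left(U \right)} = 0$
$l{\left(K \right)} = \left(-95 + K\right) \left(K^{2} + 2 K\right)$ ($l{\left(K \right)} = \left(K + \left(K + K^{2}\right)\right) \left(-95 + K\right) = \left(K^{2} + 2 K\right) \left(-95 + K\right) = \left(-95 + K\right) \left(K^{2} + 2 K\right)$)
$\left(l{\left(E{\left(-2 \right)} \right)} - 31473\right) + 33380 = \left(0 \left(-190 + 0^{2} - 0\right) - 31473\right) + 33380 = \left(0 \left(-190 + 0 + 0\right) - 31473\right) + 33380 = \left(0 \left(-190\right) - 31473\right) + 33380 = \left(0 - 31473\right) + 33380 = -31473 + 33380 = 1907$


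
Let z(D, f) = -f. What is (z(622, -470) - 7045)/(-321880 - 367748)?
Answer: 6575/689628 ≈ 0.0095341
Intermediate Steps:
(z(622, -470) - 7045)/(-321880 - 367748) = (-1*(-470) - 7045)/(-321880 - 367748) = (470 - 7045)/(-689628) = -6575*(-1/689628) = 6575/689628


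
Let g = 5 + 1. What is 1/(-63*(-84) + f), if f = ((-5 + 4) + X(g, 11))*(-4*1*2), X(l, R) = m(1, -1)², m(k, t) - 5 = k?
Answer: 1/5012 ≈ 0.00019952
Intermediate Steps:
m(k, t) = 5 + k
g = 6
X(l, R) = 36 (X(l, R) = (5 + 1)² = 6² = 36)
f = -280 (f = ((-5 + 4) + 36)*(-4*1*2) = (-1 + 36)*(-4*2) = 35*(-8) = -280)
1/(-63*(-84) + f) = 1/(-63*(-84) - 280) = 1/(5292 - 280) = 1/5012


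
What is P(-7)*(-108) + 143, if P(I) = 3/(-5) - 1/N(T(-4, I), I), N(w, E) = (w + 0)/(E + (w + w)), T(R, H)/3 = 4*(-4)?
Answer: 8791/20 ≈ 439.55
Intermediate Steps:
T(R, H) = -48 (T(R, H) = 3*(4*(-4)) = 3*(-16) = -48)
N(w, E) = w/(E + 2*w)
P(I) = -13/5 + I/48 (P(I) = 3/(-5) - 1/((-48/(I + 2*(-48)))) = 3*(-⅕) - 1/((-48/(I - 96))) = -⅗ - 1/((-48/(-96 + I))) = -⅗ - (2 - I/48) = -⅗ + (-2 + I/48) = -13/5 + I/48)
P(-7)*(-108) + 143 = (-13/5 + (1/48)*(-7))*(-108) + 143 = (-13/5 - 7/48)*(-108) + 143 = -659/240*(-108) + 143 = 5931/20 + 143 = 8791/20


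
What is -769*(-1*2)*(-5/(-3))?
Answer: 7690/3 ≈ 2563.3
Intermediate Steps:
-769*(-1*2)*(-5/(-3)) = -(-1538)*(-5*(-⅓)) = -(-1538)*5/3 = -769*(-10/3) = 7690/3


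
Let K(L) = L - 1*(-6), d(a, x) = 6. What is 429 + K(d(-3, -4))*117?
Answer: 1833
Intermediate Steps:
K(L) = 6 + L (K(L) = L + 6 = 6 + L)
429 + K(d(-3, -4))*117 = 429 + (6 + 6)*117 = 429 + 12*117 = 429 + 1404 = 1833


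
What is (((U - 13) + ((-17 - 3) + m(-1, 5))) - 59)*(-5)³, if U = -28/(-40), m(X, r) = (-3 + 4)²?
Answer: 22575/2 ≈ 11288.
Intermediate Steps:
m(X, r) = 1 (m(X, r) = 1² = 1)
U = 7/10 (U = -28*(-1/40) = 7/10 ≈ 0.70000)
(((U - 13) + ((-17 - 3) + m(-1, 5))) - 59)*(-5)³ = (((7/10 - 13) + ((-17 - 3) + 1)) - 59)*(-5)³ = ((-123/10 + (-20 + 1)) - 59)*(-125) = ((-123/10 - 19) - 59)*(-125) = (-313/10 - 59)*(-125) = -903/10*(-125) = 22575/2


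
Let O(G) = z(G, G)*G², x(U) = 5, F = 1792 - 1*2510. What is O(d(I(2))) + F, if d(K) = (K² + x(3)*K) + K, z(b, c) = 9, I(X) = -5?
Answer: -493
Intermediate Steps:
F = -718 (F = 1792 - 2510 = -718)
d(K) = K² + 6*K (d(K) = (K² + 5*K) + K = K² + 6*K)
O(G) = 9*G²
O(d(I(2))) + F = 9*(-5*(6 - 5))² - 718 = 9*(-5*1)² - 718 = 9*(-5)² - 718 = 9*25 - 718 = 225 - 718 = -493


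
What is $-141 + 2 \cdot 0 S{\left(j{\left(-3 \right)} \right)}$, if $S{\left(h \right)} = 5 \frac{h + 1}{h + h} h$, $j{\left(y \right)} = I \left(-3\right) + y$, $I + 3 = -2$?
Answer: $-141$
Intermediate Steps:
$I = -5$ ($I = -3 - 2 = -5$)
$j{\left(y \right)} = 15 + y$ ($j{\left(y \right)} = \left(-5\right) \left(-3\right) + y = 15 + y$)
$S{\left(h \right)} = \frac{5}{2} + \frac{5 h}{2}$ ($S{\left(h \right)} = 5 \frac{1 + h}{2 h} h = \frac{5 \left(1 + h\right)}{2 h} h = \frac{5}{2} + \frac{5 h}{2}$)
$-141 + 2 \cdot 0 S{\left(j{\left(-3 \right)} \right)} = -141 + 2 \cdot 0 \left(\frac{5}{2} + \frac{5 \left(15 - 3\right)}{2}\right) = -141 + 0 \left(\frac{5}{2} + \frac{5}{2} \cdot 12\right) = -141 + 0 \left(\frac{5}{2} + 30\right) = -141 + 0 \cdot \frac{65}{2} = -141 + 0 = -141$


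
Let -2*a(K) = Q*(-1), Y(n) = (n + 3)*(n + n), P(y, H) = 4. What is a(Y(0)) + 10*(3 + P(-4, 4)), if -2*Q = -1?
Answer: 281/4 ≈ 70.250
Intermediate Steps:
Q = 1/2 (Q = -1/2*(-1) = 1/2 ≈ 0.50000)
Y(n) = 2*n*(3 + n) (Y(n) = (3 + n)*(2*n) = 2*n*(3 + n))
a(K) = 1/4 (a(K) = -(-1)/4 = -1/2*(-1/2) = 1/4)
a(Y(0)) + 10*(3 + P(-4, 4)) = 1/4 + 10*(3 + 4) = 1/4 + 10*7 = 1/4 + 70 = 281/4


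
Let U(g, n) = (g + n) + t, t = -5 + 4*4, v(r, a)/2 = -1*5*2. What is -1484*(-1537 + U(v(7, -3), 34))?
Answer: 2243808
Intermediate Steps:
v(r, a) = -20 (v(r, a) = 2*(-1*5*2) = 2*(-5*2) = 2*(-10) = -20)
t = 11 (t = -5 + 16 = 11)
U(g, n) = 11 + g + n (U(g, n) = (g + n) + 11 = 11 + g + n)
-1484*(-1537 + U(v(7, -3), 34)) = -1484*(-1537 + (11 - 20 + 34)) = -1484*(-1537 + 25) = -1484*(-1512) = 2243808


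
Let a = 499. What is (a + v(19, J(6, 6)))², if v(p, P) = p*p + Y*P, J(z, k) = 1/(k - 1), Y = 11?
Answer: 18584721/25 ≈ 7.4339e+5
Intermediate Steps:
J(z, k) = 1/(-1 + k)
v(p, P) = p² + 11*P (v(p, P) = p*p + 11*P = p² + 11*P)
(a + v(19, J(6, 6)))² = (499 + (19² + 11/(-1 + 6)))² = (499 + (361 + 11/5))² = (499 + 1816/5)² = (4311/5)² = 18584721/25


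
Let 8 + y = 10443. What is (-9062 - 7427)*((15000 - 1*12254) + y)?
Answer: -217341509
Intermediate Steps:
y = 10435 (y = -8 + 10443 = 10435)
(-9062 - 7427)*((15000 - 1*12254) + y) = (-9062 - 7427)*((15000 - 1*12254) + 10435) = -16489*((15000 - 12254) + 10435) = -16489*(2746 + 10435) = -16489*13181 = -217341509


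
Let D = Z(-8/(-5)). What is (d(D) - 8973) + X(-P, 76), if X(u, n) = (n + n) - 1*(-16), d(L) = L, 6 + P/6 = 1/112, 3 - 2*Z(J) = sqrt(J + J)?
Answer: -17607/2 - 2*sqrt(5)/5 ≈ -8804.4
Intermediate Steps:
Z(J) = 3/2 - sqrt(2)*sqrt(J)/2 (Z(J) = 3/2 - sqrt(J + J)/2 = 3/2 - sqrt(2)*sqrt(J)/2)
P = -2013/56 (P = -36 + 6/112 = -36 + 6*(1/112) = -36 + 3/56 = -2013/56 ≈ -35.946)
D = 3/2 - 2*sqrt(5)/5 (D = 3/2 - sqrt(2)*sqrt(-8/(-5))/2 = 3/2 - sqrt(2)*sqrt(-8*(-1/5))/2 = 3/2 - sqrt(2)*sqrt(8/5)/2 = 3/2 - sqrt(2)*2*sqrt(10)/5/2 = 3/2 - 2*sqrt(5)/5 ≈ 0.60557)
X(u, n) = 16 + 2*n (X(u, n) = 2*n + 16 = 16 + 2*n)
(d(D) - 8973) + X(-P, 76) = ((3/2 - 2*sqrt(5)/5) - 8973) + (16 + 2*76) = (-17943/2 - 2*sqrt(5)/5) + (16 + 152) = (-17943/2 - 2*sqrt(5)/5) + 168 = -17607/2 - 2*sqrt(5)/5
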